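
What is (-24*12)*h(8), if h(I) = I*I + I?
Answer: -20736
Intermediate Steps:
h(I) = I + I² (h(I) = I² + I = I + I²)
(-24*12)*h(8) = (-24*12)*(8*(1 + 8)) = -2304*9 = -288*72 = -20736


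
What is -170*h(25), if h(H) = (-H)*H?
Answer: 106250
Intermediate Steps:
h(H) = -H²
-170*h(25) = -(-170)*25² = -(-170)*625 = -170*(-625) = 106250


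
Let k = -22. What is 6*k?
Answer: -132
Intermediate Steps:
6*k = 6*(-22) = -132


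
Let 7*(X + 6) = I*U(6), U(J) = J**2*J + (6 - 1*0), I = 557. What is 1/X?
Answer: 7/123612 ≈ 5.6629e-5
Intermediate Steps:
U(J) = 6 + J**3 (U(J) = J**3 + (6 + 0) = J**3 + 6 = 6 + J**3)
X = 123612/7 (X = -6 + (557*(6 + 6**3))/7 = -6 + (557*(6 + 216))/7 = -6 + (557*222)/7 = -6 + (1/7)*123654 = -6 + 123654/7 = 123612/7 ≈ 17659.)
1/X = 1/(123612/7) = 7/123612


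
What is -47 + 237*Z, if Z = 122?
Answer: 28867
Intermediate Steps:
-47 + 237*Z = -47 + 237*122 = -47 + 28914 = 28867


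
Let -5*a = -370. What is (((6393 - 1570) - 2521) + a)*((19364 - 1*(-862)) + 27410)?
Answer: 113183136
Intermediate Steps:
a = 74 (a = -⅕*(-370) = 74)
(((6393 - 1570) - 2521) + a)*((19364 - 1*(-862)) + 27410) = (((6393 - 1570) - 2521) + 74)*((19364 - 1*(-862)) + 27410) = ((4823 - 2521) + 74)*((19364 + 862) + 27410) = (2302 + 74)*(20226 + 27410) = 2376*47636 = 113183136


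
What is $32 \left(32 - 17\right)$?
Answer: $480$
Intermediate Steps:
$32 \left(32 - 17\right) = 32 \cdot 15 = 480$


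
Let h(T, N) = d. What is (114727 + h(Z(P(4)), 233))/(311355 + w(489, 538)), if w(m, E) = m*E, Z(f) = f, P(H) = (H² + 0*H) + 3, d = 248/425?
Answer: 48759223/244135725 ≈ 0.19972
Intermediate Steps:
d = 248/425 (d = 248*(1/425) = 248/425 ≈ 0.58353)
P(H) = 3 + H² (P(H) = (H² + 0) + 3 = H² + 3 = 3 + H²)
h(T, N) = 248/425
w(m, E) = E*m
(114727 + h(Z(P(4)), 233))/(311355 + w(489, 538)) = (114727 + 248/425)/(311355 + 538*489) = 48759223/(425*(311355 + 263082)) = (48759223/425)/574437 = (48759223/425)*(1/574437) = 48759223/244135725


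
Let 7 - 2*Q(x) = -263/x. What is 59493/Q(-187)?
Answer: 11125191/523 ≈ 21272.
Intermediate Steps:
Q(x) = 7/2 + 263/(2*x) (Q(x) = 7/2 - (-263)/(2*x) = 7/2 + 263/(2*x))
59493/Q(-187) = 59493/(((½)*(263 + 7*(-187))/(-187))) = 59493/(((½)*(-1/187)*(263 - 1309))) = 59493/(((½)*(-1/187)*(-1046))) = 59493/(523/187) = 59493*(187/523) = 11125191/523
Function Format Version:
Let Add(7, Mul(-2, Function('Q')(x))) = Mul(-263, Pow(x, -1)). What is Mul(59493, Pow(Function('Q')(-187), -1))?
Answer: Rational(11125191, 523) ≈ 21272.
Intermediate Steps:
Function('Q')(x) = Add(Rational(7, 2), Mul(Rational(263, 2), Pow(x, -1))) (Function('Q')(x) = Add(Rational(7, 2), Mul(Rational(-1, 2), Mul(-263, Pow(x, -1)))) = Add(Rational(7, 2), Mul(Rational(263, 2), Pow(x, -1))))
Mul(59493, Pow(Function('Q')(-187), -1)) = Mul(59493, Pow(Mul(Rational(1, 2), Pow(-187, -1), Add(263, Mul(7, -187))), -1)) = Mul(59493, Pow(Mul(Rational(1, 2), Rational(-1, 187), Add(263, -1309)), -1)) = Mul(59493, Pow(Mul(Rational(1, 2), Rational(-1, 187), -1046), -1)) = Mul(59493, Pow(Rational(523, 187), -1)) = Mul(59493, Rational(187, 523)) = Rational(11125191, 523)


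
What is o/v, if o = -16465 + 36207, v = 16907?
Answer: 19742/16907 ≈ 1.1677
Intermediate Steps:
o = 19742
o/v = 19742/16907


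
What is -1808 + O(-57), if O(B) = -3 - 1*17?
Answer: -1828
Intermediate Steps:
O(B) = -20 (O(B) = -3 - 17 = -20)
-1808 + O(-57) = -1808 - 20 = -1828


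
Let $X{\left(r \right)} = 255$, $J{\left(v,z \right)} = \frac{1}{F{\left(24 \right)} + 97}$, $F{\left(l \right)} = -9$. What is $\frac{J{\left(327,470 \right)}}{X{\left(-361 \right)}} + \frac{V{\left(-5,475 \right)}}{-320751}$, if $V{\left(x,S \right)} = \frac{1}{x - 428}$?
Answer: $\frac{46302541}{1038861168840} \approx 4.457 \cdot 10^{-5}$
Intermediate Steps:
$J{\left(v,z \right)} = \frac{1}{88}$ ($J{\left(v,z \right)} = \frac{1}{-9 + 97} = \frac{1}{88}$)
$V{\left(x,S \right)} = \frac{1}{-428 + x}$
$\frac{J{\left(327,470 \right)}}{X{\left(-361 \right)}} + \frac{V{\left(-5,475 \right)}}{-320751} = \frac{1}{88 \cdot 255} + \frac{1}{\left(-428 - 5\right) \left(-320751\right)} = \frac{1}{88} \cdot \frac{1}{255} + \frac{1}{-433} \left(- \frac{1}{320751}\right) = \frac{1}{22440} - - \frac{1}{138885183} = \frac{1}{22440} + \frac{1}{138885183} = \frac{46302541}{1038861168840}$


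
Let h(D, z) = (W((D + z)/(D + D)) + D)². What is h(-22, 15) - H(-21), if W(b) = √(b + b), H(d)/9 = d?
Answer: 14813/22 - 2*√154 ≈ 648.50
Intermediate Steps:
H(d) = 9*d
W(b) = √2*√b (W(b) = √(2*b) = √2*√b)
h(D, z) = (D + √((D + z)/D))² (h(D, z) = (√2*√((D + z)/(D + D)) + D)² = (√2*√((D + z)/((2*D))) + D)² = (√2*√((D + z)*(1/(2*D))) + D)² = (√2*√((D + z)/(2*D)) + D)² = (√2*(√2*√((D + z)/D)/2) + D)² = (√((D + z)/D) + D)² = (D + √((D + z)/D))²)
h(-22, 15) - H(-21) = (-22 + √((-22 + 15)/(-22)))² - 9*(-21) = (-22 + √(-1/22*(-7)))² - 1*(-189) = (-22 + √(7/22))² + 189 = (-22 + √154/22)² + 189 = 189 + (-22 + √154/22)²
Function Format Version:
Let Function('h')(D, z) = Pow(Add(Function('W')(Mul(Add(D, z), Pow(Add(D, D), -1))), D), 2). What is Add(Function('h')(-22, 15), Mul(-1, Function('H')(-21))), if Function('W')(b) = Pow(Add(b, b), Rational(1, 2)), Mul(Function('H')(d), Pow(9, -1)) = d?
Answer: Add(Rational(14813, 22), Mul(-2, Pow(154, Rational(1, 2)))) ≈ 648.50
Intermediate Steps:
Function('H')(d) = Mul(9, d)
Function('W')(b) = Mul(Pow(2, Rational(1, 2)), Pow(b, Rational(1, 2))) (Function('W')(b) = Pow(Mul(2, b), Rational(1, 2)) = Mul(Pow(2, Rational(1, 2)), Pow(b, Rational(1, 2))))
Function('h')(D, z) = Pow(Add(D, Pow(Mul(Pow(D, -1), Add(D, z)), Rational(1, 2))), 2) (Function('h')(D, z) = Pow(Add(Mul(Pow(2, Rational(1, 2)), Pow(Mul(Add(D, z), Pow(Add(D, D), -1)), Rational(1, 2))), D), 2) = Pow(Add(Mul(Pow(2, Rational(1, 2)), Pow(Mul(Add(D, z), Pow(Mul(2, D), -1)), Rational(1, 2))), D), 2) = Pow(Add(Mul(Pow(2, Rational(1, 2)), Pow(Mul(Add(D, z), Mul(Rational(1, 2), Pow(D, -1))), Rational(1, 2))), D), 2) = Pow(Add(Mul(Pow(2, Rational(1, 2)), Pow(Mul(Rational(1, 2), Pow(D, -1), Add(D, z)), Rational(1, 2))), D), 2) = Pow(Add(Mul(Pow(2, Rational(1, 2)), Mul(Rational(1, 2), Pow(2, Rational(1, 2)), Pow(Mul(Pow(D, -1), Add(D, z)), Rational(1, 2)))), D), 2) = Pow(Add(Pow(Mul(Pow(D, -1), Add(D, z)), Rational(1, 2)), D), 2) = Pow(Add(D, Pow(Mul(Pow(D, -1), Add(D, z)), Rational(1, 2))), 2))
Add(Function('h')(-22, 15), Mul(-1, Function('H')(-21))) = Add(Pow(Add(-22, Pow(Mul(Pow(-22, -1), Add(-22, 15)), Rational(1, 2))), 2), Mul(-1, Mul(9, -21))) = Add(Pow(Add(-22, Pow(Mul(Rational(-1, 22), -7), Rational(1, 2))), 2), Mul(-1, -189)) = Add(Pow(Add(-22, Pow(Rational(7, 22), Rational(1, 2))), 2), 189) = Add(Pow(Add(-22, Mul(Rational(1, 22), Pow(154, Rational(1, 2)))), 2), 189) = Add(189, Pow(Add(-22, Mul(Rational(1, 22), Pow(154, Rational(1, 2)))), 2))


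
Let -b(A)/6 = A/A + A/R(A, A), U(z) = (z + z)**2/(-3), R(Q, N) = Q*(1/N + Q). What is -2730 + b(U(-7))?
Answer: -105127272/38425 ≈ -2735.9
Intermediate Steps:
R(Q, N) = Q*(Q + 1/N)
U(z) = -4*z**2/3 (U(z) = (2*z)**2*(-1/3) = (4*z**2)*(-1/3) = -4*z**2/3)
b(A) = -6 - 6*A/(1 + A**2) (b(A) = -6*(A/A + A/(A**2 + A/A)) = -6*(1 + A/(A**2 + 1)) = -6*(1 + A/(1 + A**2)) = -6 - 6*A/(1 + A**2))
-2730 + b(U(-7)) = -2730 + 6*(-1 - (-4)*(-7)**2/3 - (-4/3*(-7)**2)**2)/(1 + (-4/3*(-7)**2)**2) = -2730 + 6*(-1 - (-4)*49/3 - (-4/3*49)**2)/(1 + (-4/3*49)**2) = -2730 + 6*(-1 - 1*(-196/3) - (-196/3)**2)/(1 + (-196/3)**2) = -2730 + 6*(-1 + 196/3 - 1*38416/9)/(1 + 38416/9) = -2730 + 6*(-1 + 196/3 - 38416/9)/(38425/9) = -2730 + 6*(9/38425)*(-37837/9) = -2730 - 227022/38425 = -105127272/38425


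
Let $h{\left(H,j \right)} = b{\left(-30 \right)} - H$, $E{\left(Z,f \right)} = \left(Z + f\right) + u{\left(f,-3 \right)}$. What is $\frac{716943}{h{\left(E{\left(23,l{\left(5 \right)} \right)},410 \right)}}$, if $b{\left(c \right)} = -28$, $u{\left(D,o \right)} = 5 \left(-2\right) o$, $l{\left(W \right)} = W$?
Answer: $- \frac{716943}{86} \approx -8336.5$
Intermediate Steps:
$u{\left(D,o \right)} = - 10 o$
$E{\left(Z,f \right)} = 30 + Z + f$ ($E{\left(Z,f \right)} = \left(Z + f\right) - -30 = \left(Z + f\right) + 30 = 30 + Z + f$)
$h{\left(H,j \right)} = -28 - H$
$\frac{716943}{h{\left(E{\left(23,l{\left(5 \right)} \right)},410 \right)}} = \frac{716943}{-28 - \left(30 + 23 + 5\right)} = \frac{716943}{-28 - 58} = \frac{716943}{-86} = 716943 \left(- \frac{1}{86}\right) = - \frac{716943}{86}$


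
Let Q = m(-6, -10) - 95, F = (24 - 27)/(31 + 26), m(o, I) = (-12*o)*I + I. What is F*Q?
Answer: 825/19 ≈ 43.421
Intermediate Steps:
m(o, I) = I - 12*I*o (m(o, I) = -12*I*o + I = I - 12*I*o)
F = -1/19 (F = -3/57 = -3*1/57 = -1/19 ≈ -0.052632)
Q = -825 (Q = -10*(1 - 12*(-6)) - 95 = -10*(1 + 72) - 95 = -10*73 - 95 = -730 - 95 = -825)
F*Q = -1/19*(-825) = 825/19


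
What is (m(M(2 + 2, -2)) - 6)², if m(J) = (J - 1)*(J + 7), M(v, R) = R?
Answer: 441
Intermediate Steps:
m(J) = (-1 + J)*(7 + J)
(m(M(2 + 2, -2)) - 6)² = ((-7 + (-2)² + 6*(-2)) - 6)² = ((-7 + 4 - 12) - 6)² = (-15 - 6)² = (-21)² = 441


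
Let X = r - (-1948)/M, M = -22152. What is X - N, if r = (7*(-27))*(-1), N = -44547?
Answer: 247747481/5538 ≈ 44736.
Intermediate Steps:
r = 189 (r = -189*(-1) = 189)
X = 1046195/5538 (X = 189 - (-1948)/(-22152) = 189 - (-1948)*(-1)/22152 = 189 - 1*487/5538 = 189 - 487/5538 = 1046195/5538 ≈ 188.91)
X - N = 1046195/5538 - 1*(-44547) = 1046195/5538 + 44547 = 247747481/5538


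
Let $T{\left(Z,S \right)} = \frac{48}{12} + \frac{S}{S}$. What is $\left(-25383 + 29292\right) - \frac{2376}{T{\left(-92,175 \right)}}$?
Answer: $\frac{17169}{5} \approx 3433.8$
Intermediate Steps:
$T{\left(Z,S \right)} = 5$ ($T{\left(Z,S \right)} = 48 \cdot \frac{1}{12} + 1 = 4 + 1 = 5$)
$\left(-25383 + 29292\right) - \frac{2376}{T{\left(-92,175 \right)}} = \left(-25383 + 29292\right) - \frac{2376}{5} = 3909 - \frac{2376}{5} = \frac{17169}{5}$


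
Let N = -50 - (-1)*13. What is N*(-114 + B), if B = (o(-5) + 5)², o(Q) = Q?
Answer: 4218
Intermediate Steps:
N = -37 (N = -50 - 1*(-13) = -50 + 13 = -37)
B = 0 (B = (-5 + 5)² = 0² = 0)
N*(-114 + B) = -37*(-114 + 0) = -37*(-114) = 4218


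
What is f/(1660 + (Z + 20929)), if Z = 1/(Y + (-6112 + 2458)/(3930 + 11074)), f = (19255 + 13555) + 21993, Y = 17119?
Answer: 7038070397533/2900990322081 ≈ 2.4261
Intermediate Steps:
f = 54803 (f = 32810 + 21993 = 54803)
Z = 7502/128424911 (Z = 1/(17119 + (-6112 + 2458)/(3930 + 11074)) = 1/(17119 - 3654/15004) = 1/(17119 - 3654*1/15004) = 1/(17119 - 1827/7502) = 1/(128424911/7502) = 7502/128424911 ≈ 5.8415e-5)
f/(1660 + (Z + 20929)) = 54803/(1660 + (7502/128424911 + 20929)) = 54803/(1660 + 2687804969821/128424911) = 54803/(2900990322081/128424911) = 54803*(128424911/2900990322081) = 7038070397533/2900990322081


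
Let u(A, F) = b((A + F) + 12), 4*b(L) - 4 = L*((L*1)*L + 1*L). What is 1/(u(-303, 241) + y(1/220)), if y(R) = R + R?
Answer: -110/3368639 ≈ -3.2654e-5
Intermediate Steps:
b(L) = 1 + L*(L + L²)/4 (b(L) = 1 + (L*((L*1)*L + 1*L))/4 = 1 + (L*(L*L + L))/4 = 1 + (L*(L² + L))/4 = 1 + (L*(L + L²))/4 = 1 + L*(L + L²)/4)
u(A, F) = 1 + (12 + A + F)²/4 + (12 + A + F)³/4 (u(A, F) = 1 + ((A + F) + 12)²/4 + ((A + F) + 12)³/4 = 1 + (12 + A + F)²/4 + (12 + A + F)³/4)
y(R) = 2*R
1/(u(-303, 241) + y(1/220)) = 1/((1 + (12 - 303 + 241)²/4 + (12 - 303 + 241)³/4) + 2/220) = 1/((1 + (¼)*(-50)² + (¼)*(-50)³) + 2*(1/220)) = 1/((1 + (¼)*2500 + (¼)*(-125000)) + 1/110) = 1/((1 + 625 - 31250) + 1/110) = 1/(-30624 + 1/110) = 1/(-3368639/110) = -110/3368639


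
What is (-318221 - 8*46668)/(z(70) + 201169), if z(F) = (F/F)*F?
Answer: -691565/201239 ≈ -3.4365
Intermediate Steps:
z(F) = F (z(F) = 1*F = F)
(-318221 - 8*46668)/(z(70) + 201169) = (-318221 - 8*46668)/(70 + 201169) = (-318221 - 373344)/201239 = -691565*1/201239 = -691565/201239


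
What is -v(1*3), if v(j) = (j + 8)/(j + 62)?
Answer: -11/65 ≈ -0.16923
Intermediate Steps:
v(j) = (8 + j)/(62 + j)
-v(1*3) = -(8 + 1*3)/(62 + 1*3) = -(8 + 3)/(62 + 3) = -11/65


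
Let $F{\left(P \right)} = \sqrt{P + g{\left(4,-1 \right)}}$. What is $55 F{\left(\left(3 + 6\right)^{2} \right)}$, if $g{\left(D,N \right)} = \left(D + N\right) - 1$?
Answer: $55 \sqrt{83} \approx 501.07$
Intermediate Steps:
$g{\left(D,N \right)} = -1 + D + N$
$F{\left(P \right)} = \sqrt{2 + P}$ ($F{\left(P \right)} = \sqrt{P - -2} = \sqrt{P + 2} = \sqrt{2 + P}$)
$55 F{\left(\left(3 + 6\right)^{2} \right)} = 55 \sqrt{2 + \left(3 + 6\right)^{2}} = 55 \sqrt{2 + 9^{2}} = 55 \sqrt{2 + 81} = 55 \sqrt{83}$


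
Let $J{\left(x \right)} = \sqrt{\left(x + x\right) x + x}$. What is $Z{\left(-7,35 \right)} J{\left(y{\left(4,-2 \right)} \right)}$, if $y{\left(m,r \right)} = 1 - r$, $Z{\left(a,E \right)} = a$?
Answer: $- 7 \sqrt{21} \approx -32.078$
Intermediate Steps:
$J{\left(x \right)} = \sqrt{x + 2 x^{2}}$ ($J{\left(x \right)} = \sqrt{2 x x + x} = \sqrt{2 x^{2} + x} = \sqrt{x + 2 x^{2}}$)
$Z{\left(-7,35 \right)} J{\left(y{\left(4,-2 \right)} \right)} = - 7 \sqrt{\left(1 - -2\right) \left(1 + 2 \left(1 - -2\right)\right)} = - 7 \sqrt{\left(1 + 2\right) \left(1 + 2 \left(1 + 2\right)\right)} = - 7 \sqrt{3 \left(1 + 2 \cdot 3\right)} = - 7 \sqrt{3 \left(1 + 6\right)} = - 7 \sqrt{3 \cdot 7} = - 7 \sqrt{21}$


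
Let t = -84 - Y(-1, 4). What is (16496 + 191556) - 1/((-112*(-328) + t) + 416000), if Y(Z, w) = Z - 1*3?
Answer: 94175986111/452656 ≈ 2.0805e+5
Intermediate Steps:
Y(Z, w) = -3 + Z (Y(Z, w) = Z - 3 = -3 + Z)
t = -80 (t = -84 - (-3 - 1) = -84 - 1*(-4) = -84 + 4 = -80)
(16496 + 191556) - 1/((-112*(-328) + t) + 416000) = (16496 + 191556) - 1/((-112*(-328) - 80) + 416000) = 208052 - 1/((36736 - 80) + 416000) = 208052 - 1/(36656 + 416000) = 208052 - 1/452656 = 94175986111/452656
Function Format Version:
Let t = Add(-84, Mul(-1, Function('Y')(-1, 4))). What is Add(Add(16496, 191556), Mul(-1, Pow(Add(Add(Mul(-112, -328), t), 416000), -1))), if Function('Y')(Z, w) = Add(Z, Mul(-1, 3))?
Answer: Rational(94175986111, 452656) ≈ 2.0805e+5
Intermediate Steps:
Function('Y')(Z, w) = Add(-3, Z) (Function('Y')(Z, w) = Add(Z, -3) = Add(-3, Z))
t = -80 (t = Add(-84, Mul(-1, Add(-3, -1))) = Add(-84, Mul(-1, -4)) = Add(-84, 4) = -80)
Add(Add(16496, 191556), Mul(-1, Pow(Add(Add(Mul(-112, -328), t), 416000), -1))) = Add(Add(16496, 191556), Mul(-1, Pow(Add(Add(Mul(-112, -328), -80), 416000), -1))) = Add(208052, Mul(-1, Pow(Add(Add(36736, -80), 416000), -1))) = Add(208052, Mul(-1, Pow(Add(36656, 416000), -1))) = Add(208052, Mul(-1, Pow(452656, -1))) = Add(208052, Mul(-1, Rational(1, 452656))) = Add(208052, Rational(-1, 452656)) = Rational(94175986111, 452656)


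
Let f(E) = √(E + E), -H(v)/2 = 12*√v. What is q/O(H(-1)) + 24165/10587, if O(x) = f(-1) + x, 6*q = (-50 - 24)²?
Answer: 8055/3529 + 10952*I/287 + 1369*I*√2/861 ≈ 2.2825 + 40.409*I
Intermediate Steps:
H(v) = -24*√v
q = 2738/3 (q = (-50 - 24)²/6 = (⅙)*(-74)² = (⅙)*5476 = 2738/3 ≈ 912.67)
f(E) = √2*√E (f(E) = √(2*E) = √2*√E)
O(x) = x + I*√2 (O(x) = √2*√(-1) + x = √2*I + x = I*√2 + x = x + I*√2)
q/O(H(-1)) + 24165/10587 = 2738/(3*(-24*I + I*√2)) + 24165/10587 = 2738/(3*(-24*I + I*√2)) + 24165*(1/10587) = 2738/(3*(-24*I + I*√2)) + 8055/3529 = 8055/3529 + 2738/(3*(-24*I + I*√2))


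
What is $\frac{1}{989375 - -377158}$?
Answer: $\frac{1}{1366533} \approx 7.3178 \cdot 10^{-7}$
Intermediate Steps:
$\frac{1}{989375 - -377158} = \frac{1}{989375 + \left(-112841 + 489999\right)} = \frac{1}{989375 + 377158} = \frac{1}{1366533}$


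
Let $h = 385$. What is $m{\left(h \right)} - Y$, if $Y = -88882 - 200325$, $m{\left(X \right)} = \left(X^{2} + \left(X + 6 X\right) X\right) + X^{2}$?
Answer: $1623232$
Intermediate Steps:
$m{\left(X \right)} = 9 X^{2}$ ($m{\left(X \right)} = \left(X^{2} + 7 X X\right) + X^{2} = \left(X^{2} + 7 X^{2}\right) + X^{2} = 8 X^{2} + X^{2} = 9 X^{2}$)
$Y = -289207$
$m{\left(h \right)} - Y = 9 \cdot 385^{2} - -289207 = 9 \cdot 148225 + 289207 = 1334025 + 289207 = 1623232$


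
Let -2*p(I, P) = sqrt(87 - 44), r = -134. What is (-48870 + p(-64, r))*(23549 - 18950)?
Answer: -224753130 - 4599*sqrt(43)/2 ≈ -2.2477e+8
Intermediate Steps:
p(I, P) = -sqrt(43)/2 (p(I, P) = -sqrt(87 - 44)/2 = -sqrt(43)/2)
(-48870 + p(-64, r))*(23549 - 18950) = (-48870 - sqrt(43)/2)*(23549 - 18950) = (-48870 - sqrt(43)/2)*4599 = -224753130 - 4599*sqrt(43)/2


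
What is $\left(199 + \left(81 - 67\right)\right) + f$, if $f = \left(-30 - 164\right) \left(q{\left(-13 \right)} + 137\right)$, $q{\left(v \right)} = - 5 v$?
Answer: $-38975$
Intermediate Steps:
$f = -39188$ ($f = \left(-30 - 164\right) \left(\left(-5\right) \left(-13\right) + 137\right) = - 194 \left(65 + 137\right) = \left(-194\right) 202 = -39188$)
$\left(199 + \left(81 - 67\right)\right) + f = \left(199 + \left(81 - 67\right)\right) - 39188 = \left(199 + 14\right) - 39188 = 213 - 39188 = -38975$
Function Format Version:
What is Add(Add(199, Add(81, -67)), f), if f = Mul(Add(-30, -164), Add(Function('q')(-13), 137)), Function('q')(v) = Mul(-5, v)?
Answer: -38975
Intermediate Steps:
f = -39188 (f = Mul(Add(-30, -164), Add(Mul(-5, -13), 137)) = Mul(-194, Add(65, 137)) = Mul(-194, 202) = -39188)
Add(Add(199, Add(81, -67)), f) = Add(Add(199, Add(81, -67)), -39188) = Add(Add(199, 14), -39188) = Add(213, -39188) = -38975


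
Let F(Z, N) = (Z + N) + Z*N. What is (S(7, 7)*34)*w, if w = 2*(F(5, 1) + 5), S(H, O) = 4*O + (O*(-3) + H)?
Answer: 15232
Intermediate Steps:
S(H, O) = H + O (S(H, O) = 4*O + (-3*O + H) = 4*O + (H - 3*O) = H + O)
F(Z, N) = N + Z + N*Z (F(Z, N) = (N + Z) + N*Z = N + Z + N*Z)
w = 32 (w = 2*((1 + 5 + 1*5) + 5) = 2*((1 + 5 + 5) + 5) = 2*(11 + 5) = 2*16 = 32)
(S(7, 7)*34)*w = ((7 + 7)*34)*32 = (14*34)*32 = 476*32 = 15232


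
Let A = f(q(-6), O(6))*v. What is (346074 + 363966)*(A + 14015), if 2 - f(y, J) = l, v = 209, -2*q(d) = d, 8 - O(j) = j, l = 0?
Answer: 10248007320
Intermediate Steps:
O(j) = 8 - j
q(d) = -d/2
f(y, J) = 2 (f(y, J) = 2 - 1*0 = 2 + 0 = 2)
A = 418 (A = 2*209 = 418)
(346074 + 363966)*(A + 14015) = (346074 + 363966)*(418 + 14015) = 710040*14433 = 10248007320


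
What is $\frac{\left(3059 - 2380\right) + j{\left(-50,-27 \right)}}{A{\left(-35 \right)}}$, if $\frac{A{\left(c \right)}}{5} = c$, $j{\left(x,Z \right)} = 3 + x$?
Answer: $- \frac{632}{175} \approx -3.6114$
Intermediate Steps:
$A{\left(c \right)} = 5 c$
$\frac{\left(3059 - 2380\right) + j{\left(-50,-27 \right)}}{A{\left(-35 \right)}} = \frac{\left(3059 - 2380\right) + \left(3 - 50\right)}{5 \left(-35\right)} = \frac{679 - 47}{-175} = 632 \left(- \frac{1}{175}\right) = - \frac{632}{175}$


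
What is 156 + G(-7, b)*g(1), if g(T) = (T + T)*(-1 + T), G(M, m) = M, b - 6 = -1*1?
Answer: 156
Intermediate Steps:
b = 5 (b = 6 - 1*1 = 6 - 1 = 5)
g(T) = 2*T*(-1 + T) (g(T) = (2*T)*(-1 + T) = 2*T*(-1 + T))
156 + G(-7, b)*g(1) = 156 - 14*(-1 + 1) = 156 - 14*0 = 156 - 7*0 = 156 + 0 = 156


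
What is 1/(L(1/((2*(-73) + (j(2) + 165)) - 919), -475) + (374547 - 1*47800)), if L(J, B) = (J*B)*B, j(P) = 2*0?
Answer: 36/11753867 ≈ 3.0628e-6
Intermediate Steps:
j(P) = 0
L(J, B) = J*B**2 (L(J, B) = (B*J)*B = J*B**2)
1/(L(1/((2*(-73) + (j(2) + 165)) - 919), -475) + (374547 - 1*47800)) = 1/((-475)**2/((2*(-73) + (0 + 165)) - 919) + (374547 - 1*47800)) = 1/(225625/((-146 + 165) - 919) + (374547 - 47800)) = 1/(225625/(19 - 919) + 326747) = 1/(225625/(-900) + 326747) = 1/(-1/900*225625 + 326747) = 1/(-9025/36 + 326747) = 1/(11753867/36) = 36/11753867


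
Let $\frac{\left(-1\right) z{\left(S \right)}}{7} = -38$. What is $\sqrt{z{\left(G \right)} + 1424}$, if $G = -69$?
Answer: $13 \sqrt{10} \approx 41.11$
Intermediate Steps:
$z{\left(S \right)} = 266$ ($z{\left(S \right)} = \left(-7\right) \left(-38\right) = 266$)
$\sqrt{z{\left(G \right)} + 1424} = \sqrt{266 + 1424} = \sqrt{1690} = 13 \sqrt{10}$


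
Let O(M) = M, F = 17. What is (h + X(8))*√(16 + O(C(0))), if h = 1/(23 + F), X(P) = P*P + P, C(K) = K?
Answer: 2881/10 ≈ 288.10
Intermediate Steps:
X(P) = P + P² (X(P) = P² + P = P + P²)
h = 1/40 (h = 1/(23 + 17) = 1/40 ≈ 0.025000)
(h + X(8))*√(16 + O(C(0))) = (1/40 + 8*(1 + 8))*√(16 + 0) = (1/40 + 8*9)*√16 = (1/40 + 72)*4 = (2881/40)*4 = 2881/10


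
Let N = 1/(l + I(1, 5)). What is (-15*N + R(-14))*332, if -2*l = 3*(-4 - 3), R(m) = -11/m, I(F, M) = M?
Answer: -13114/217 ≈ -60.433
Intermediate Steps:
l = 21/2 (l = -3*(-4 - 3)/2 = -3*(-7)/2 = -½*(-21) = 21/2 ≈ 10.500)
N = 2/31 (N = 1/(21/2 + 5) = 1/(31/2) = 2/31 ≈ 0.064516)
(-15*N + R(-14))*332 = (-15*2/31 - 11/(-14))*332 = (-30/31 - 11*(-1/14))*332 = (-30/31 + 11/14)*332 = -79/434*332 = -13114/217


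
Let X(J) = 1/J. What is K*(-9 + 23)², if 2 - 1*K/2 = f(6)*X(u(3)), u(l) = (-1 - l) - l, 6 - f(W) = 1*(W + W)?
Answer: 448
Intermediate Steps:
f(W) = 6 - 2*W (f(W) = 6 - (W + W) = 6 - 2*W)
u(l) = -1 - 2*l
X(J) = 1/J
K = 16/7 (K = 4 - 2*(6 - 2*6)/(-1 - 2*3) = 4 - 2*(6 - 12)/(-1 - 6) = 4 - (-12)/(-7) = 4 - (-12)*(-1)/7 = 4 - 2*6/7 = 4 - 12/7 = 16/7 ≈ 2.2857)
K*(-9 + 23)² = 16*(-9 + 23)²/7 = (16/7)*14² = (16/7)*196 = 448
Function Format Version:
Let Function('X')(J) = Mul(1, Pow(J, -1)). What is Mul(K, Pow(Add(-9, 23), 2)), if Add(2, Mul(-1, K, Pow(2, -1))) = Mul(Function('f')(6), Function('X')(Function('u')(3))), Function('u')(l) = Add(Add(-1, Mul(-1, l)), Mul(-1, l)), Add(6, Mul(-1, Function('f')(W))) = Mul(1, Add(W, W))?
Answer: 448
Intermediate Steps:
Function('f')(W) = Add(6, Mul(-2, W)) (Function('f')(W) = Add(6, Mul(-1, Mul(1, Add(W, W)))) = Add(6, Mul(-1, Mul(1, Mul(2, W)))) = Add(6, Mul(-1, Mul(2, W))) = Add(6, Mul(-2, W)))
Function('u')(l) = Add(-1, Mul(-2, l))
Function('X')(J) = Pow(J, -1)
K = Rational(16, 7) (K = Add(4, Mul(-2, Mul(Add(6, Mul(-2, 6)), Pow(Add(-1, Mul(-2, 3)), -1)))) = Add(4, Mul(-2, Mul(Add(6, -12), Pow(Add(-1, -6), -1)))) = Add(4, Mul(-2, Mul(-6, Pow(-7, -1)))) = Add(4, Mul(-2, Mul(-6, Rational(-1, 7)))) = Add(4, Mul(-2, Rational(6, 7))) = Add(4, Rational(-12, 7)) = Rational(16, 7) ≈ 2.2857)
Mul(K, Pow(Add(-9, 23), 2)) = Mul(Rational(16, 7), Pow(Add(-9, 23), 2)) = Mul(Rational(16, 7), Pow(14, 2)) = Mul(Rational(16, 7), 196) = 448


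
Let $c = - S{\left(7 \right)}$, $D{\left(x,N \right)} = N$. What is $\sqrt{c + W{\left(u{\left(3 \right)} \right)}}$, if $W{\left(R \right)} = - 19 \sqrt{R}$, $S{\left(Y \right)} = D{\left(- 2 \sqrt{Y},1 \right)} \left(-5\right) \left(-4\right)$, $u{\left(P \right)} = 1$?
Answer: $i \sqrt{39} \approx 6.245 i$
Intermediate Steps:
$S{\left(Y \right)} = 20$ ($S{\left(Y \right)} = 1 \left(-5\right) \left(-4\right) = \left(-5\right) \left(-4\right) = 20$)
$c = -20$ ($c = \left(-1\right) 20 = -20$)
$\sqrt{c + W{\left(u{\left(3 \right)} \right)}} = \sqrt{-20 - 19 \sqrt{1}} = \sqrt{-20 - 19} = \sqrt{-39} = i \sqrt{39}$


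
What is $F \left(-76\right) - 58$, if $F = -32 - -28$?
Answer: $246$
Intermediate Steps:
$F = -4$ ($F = -32 + 28 = -4$)
$F \left(-76\right) - 58 = \left(-4\right) \left(-76\right) - 58 = 304 - 58 = 246$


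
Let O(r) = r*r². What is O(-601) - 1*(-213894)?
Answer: -216867907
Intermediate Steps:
O(r) = r³
O(-601) - 1*(-213894) = (-601)³ - 1*(-213894) = -217081801 + 213894 = -216867907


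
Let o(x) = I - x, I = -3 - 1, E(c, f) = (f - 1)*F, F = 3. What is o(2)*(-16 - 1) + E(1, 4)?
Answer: 111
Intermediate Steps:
E(c, f) = -3 + 3*f (E(c, f) = (f - 1)*3 = (-1 + f)*3 = -3 + 3*f)
I = -4
o(x) = -4 - x
o(2)*(-16 - 1) + E(1, 4) = (-4 - 1*2)*(-16 - 1) + (-3 + 3*4) = (-4 - 2)*(-17) + (-3 + 12) = -6*(-17) + 9 = 102 + 9 = 111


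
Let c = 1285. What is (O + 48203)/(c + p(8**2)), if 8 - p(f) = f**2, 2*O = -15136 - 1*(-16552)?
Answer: -48911/2803 ≈ -17.450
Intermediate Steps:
O = 708 (O = (-15136 - 1*(-16552))/2 = (-15136 + 16552)/2 = (1/2)*1416 = 708)
p(f) = 8 - f**2
(O + 48203)/(c + p(8**2)) = (708 + 48203)/(1285 + (8 - (8**2)**2)) = 48911/(1285 + (8 - 1*64**2)) = 48911/(1285 + (8 - 1*4096)) = 48911/(1285 + (8 - 4096)) = 48911/(1285 - 4088) = 48911/(-2803) = 48911*(-1/2803) = -48911/2803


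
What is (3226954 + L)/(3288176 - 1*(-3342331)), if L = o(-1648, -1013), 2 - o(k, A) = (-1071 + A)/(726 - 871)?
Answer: 467906536/961423515 ≈ 0.48668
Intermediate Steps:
o(k, A) = -781/145 + A/145 (o(k, A) = 2 - (-1071 + A)/(726 - 871) = 2 - (-1071 + A)/(-145) = 2 - (-1071 + A)*(-1)/145 = 2 - (1071/145 - A/145) = 2 + (-1071/145 + A/145) = -781/145 + A/145)
L = -1794/145 (L = -781/145 + (1/145)*(-1013) = -781/145 - 1013/145 = -1794/145 ≈ -12.372)
(3226954 + L)/(3288176 - 1*(-3342331)) = (3226954 - 1794/145)/(3288176 - 1*(-3342331)) = 467906536/(145*(3288176 + 3342331)) = (467906536/145)/6630507 = (467906536/145)*(1/6630507) = 467906536/961423515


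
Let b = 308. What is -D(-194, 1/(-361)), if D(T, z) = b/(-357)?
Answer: 44/51 ≈ 0.86275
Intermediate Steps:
D(T, z) = -44/51 (D(T, z) = 308/(-357) = 308*(-1/357) = -44/51)
-D(-194, 1/(-361)) = -1*(-44/51) = 44/51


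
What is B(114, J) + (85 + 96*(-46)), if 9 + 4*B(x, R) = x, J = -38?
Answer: -17219/4 ≈ -4304.8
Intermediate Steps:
B(x, R) = -9/4 + x/4
B(114, J) + (85 + 96*(-46)) = (-9/4 + (1/4)*114) + (85 + 96*(-46)) = (-9/4 + 57/2) + (85 - 4416) = 105/4 - 4331 = -17219/4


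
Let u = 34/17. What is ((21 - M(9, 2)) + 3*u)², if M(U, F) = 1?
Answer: 676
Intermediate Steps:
u = 2 (u = 34*(1/17) = 2)
((21 - M(9, 2)) + 3*u)² = ((21 - 1*1) + 3*2)² = ((21 - 1) + 6)² = (20 + 6)² = 26² = 676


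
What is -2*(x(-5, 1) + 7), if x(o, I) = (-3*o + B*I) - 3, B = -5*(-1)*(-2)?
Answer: -18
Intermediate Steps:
B = -10 (B = 5*(-2) = -10)
x(o, I) = -3 - 10*I - 3*o (x(o, I) = (-3*o - 10*I) - 3 = (-10*I - 3*o) - 3 = -3 - 10*I - 3*o)
-2*(x(-5, 1) + 7) = -2*((-3 - 10*1 - 3*(-5)) + 7) = -2*((-3 - 10 + 15) + 7) = -2*(2 + 7) = -2*9 = -18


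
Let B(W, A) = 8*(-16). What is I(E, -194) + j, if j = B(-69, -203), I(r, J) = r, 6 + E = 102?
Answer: -32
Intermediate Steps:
E = 96 (E = -6 + 102 = 96)
B(W, A) = -128
j = -128
I(E, -194) + j = 96 - 128 = -32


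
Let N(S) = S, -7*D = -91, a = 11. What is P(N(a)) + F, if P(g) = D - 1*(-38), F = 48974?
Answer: 49025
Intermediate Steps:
D = 13 (D = -⅐*(-91) = 13)
P(g) = 51 (P(g) = 13 - 1*(-38) = 13 + 38 = 51)
P(N(a)) + F = 51 + 48974 = 49025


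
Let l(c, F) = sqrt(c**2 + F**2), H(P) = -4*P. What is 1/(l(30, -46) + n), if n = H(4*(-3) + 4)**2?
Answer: 128/130695 - sqrt(754)/522780 ≈ 0.00092685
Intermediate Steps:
l(c, F) = sqrt(F**2 + c**2)
n = 1024 (n = (-4*(4*(-3) + 4))**2 = (-4*(-12 + 4))**2 = (-4*(-8))**2 = 32**2 = 1024)
1/(l(30, -46) + n) = 1/(sqrt((-46)**2 + 30**2) + 1024) = 1/(sqrt(2116 + 900) + 1024) = 1/(sqrt(3016) + 1024) = 1/(2*sqrt(754) + 1024) = 1/(1024 + 2*sqrt(754))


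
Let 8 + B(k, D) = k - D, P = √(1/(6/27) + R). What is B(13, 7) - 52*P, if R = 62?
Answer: -2 - 26*√266 ≈ -426.05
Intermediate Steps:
P = √266/2 (P = √(1/(6/27) + 62) = √(1/(6*(1/27)) + 62) = √(1/(2/9) + 62) = √(9/2 + 62) = √(133/2) = √266/2 ≈ 8.1548)
B(k, D) = -8 + k - D (B(k, D) = -8 + (k - D) = -8 + k - D)
B(13, 7) - 52*P = (-8 + 13 - 1*7) - 26*√266 = (-8 + 13 - 7) - 26*√266 = -2 - 26*√266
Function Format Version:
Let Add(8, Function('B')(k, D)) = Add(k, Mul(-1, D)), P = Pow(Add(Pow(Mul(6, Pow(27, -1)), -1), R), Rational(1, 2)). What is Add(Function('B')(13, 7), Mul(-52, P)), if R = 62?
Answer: Add(-2, Mul(-26, Pow(266, Rational(1, 2)))) ≈ -426.05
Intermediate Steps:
P = Mul(Rational(1, 2), Pow(266, Rational(1, 2))) (P = Pow(Add(Pow(Mul(6, Pow(27, -1)), -1), 62), Rational(1, 2)) = Pow(Add(Pow(Mul(6, Rational(1, 27)), -1), 62), Rational(1, 2)) = Pow(Add(Pow(Rational(2, 9), -1), 62), Rational(1, 2)) = Pow(Add(Rational(9, 2), 62), Rational(1, 2)) = Pow(Rational(133, 2), Rational(1, 2)) = Mul(Rational(1, 2), Pow(266, Rational(1, 2))) ≈ 8.1548)
Function('B')(k, D) = Add(-8, k, Mul(-1, D)) (Function('B')(k, D) = Add(-8, Add(k, Mul(-1, D))) = Add(-8, k, Mul(-1, D)))
Add(Function('B')(13, 7), Mul(-52, P)) = Add(Add(-8, 13, Mul(-1, 7)), Mul(-52, Mul(Rational(1, 2), Pow(266, Rational(1, 2))))) = Add(Add(-8, 13, -7), Mul(-26, Pow(266, Rational(1, 2)))) = Add(-2, Mul(-26, Pow(266, Rational(1, 2))))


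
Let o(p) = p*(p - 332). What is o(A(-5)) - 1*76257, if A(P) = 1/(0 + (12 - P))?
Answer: -22043916/289 ≈ -76277.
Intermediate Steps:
A(P) = 1/(12 - P)
o(p) = p*(-332 + p)
o(A(-5)) - 1*76257 = (-1/(-12 - 5))*(-332 - 1/(-12 - 5)) - 1*76257 = (-1/(-17))*(-332 - 1/(-17)) - 76257 = (-1*(-1/17))*(-332 - 1*(-1/17)) - 76257 = (-332 + 1/17)/17 - 76257 = (1/17)*(-5643/17) - 76257 = -5643/289 - 76257 = -22043916/289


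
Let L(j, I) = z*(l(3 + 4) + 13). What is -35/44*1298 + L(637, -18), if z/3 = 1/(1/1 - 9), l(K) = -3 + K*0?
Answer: -4145/4 ≈ -1036.3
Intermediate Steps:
l(K) = -3 (l(K) = -3 + 0 = -3)
z = -3/8 (z = 3/(1/1 - 9) = 3/(1 - 9) = 3/(-8) = 3*(-⅛) = -3/8 ≈ -0.37500)
L(j, I) = -15/4 (L(j, I) = -3*(-3 + 13)/8 = -3/8*10 = -15/4)
-35/44*1298 + L(637, -18) = -35/44*1298 - 15/4 = -2065/2 - 15/4 = -4145/4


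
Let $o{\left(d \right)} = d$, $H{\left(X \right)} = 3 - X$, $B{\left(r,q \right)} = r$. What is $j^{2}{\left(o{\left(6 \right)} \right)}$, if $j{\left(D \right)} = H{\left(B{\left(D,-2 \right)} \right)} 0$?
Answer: $0$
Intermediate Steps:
$j{\left(D \right)} = 0$ ($j{\left(D \right)} = \left(3 - D\right) 0 = 0$)
$j^{2}{\left(o{\left(6 \right)} \right)} = 0^{2} = 0$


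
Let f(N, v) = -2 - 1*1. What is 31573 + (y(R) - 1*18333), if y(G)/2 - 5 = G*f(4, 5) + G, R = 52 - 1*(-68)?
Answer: 12770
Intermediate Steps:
f(N, v) = -3 (f(N, v) = -2 - 1 = -3)
R = 120 (R = 52 + 68 = 120)
y(G) = 10 - 4*G (y(G) = 10 + 2*(G*(-3) + G) = 10 + 2*(-3*G + G) = 10 + 2*(-2*G) = 10 - 4*G)
31573 + (y(R) - 1*18333) = 31573 + ((10 - 4*120) - 1*18333) = 31573 + ((10 - 480) - 18333) = 31573 + (-470 - 18333) = 31573 - 18803 = 12770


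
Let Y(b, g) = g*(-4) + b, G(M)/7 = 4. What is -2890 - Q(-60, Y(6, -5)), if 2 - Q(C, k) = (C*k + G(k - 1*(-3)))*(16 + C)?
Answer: 64516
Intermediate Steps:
G(M) = 28 (G(M) = 7*4 = 28)
Y(b, g) = b - 4*g (Y(b, g) = -4*g + b = b - 4*g)
Q(C, k) = 2 - (16 + C)*(28 + C*k) (Q(C, k) = 2 - (C*k + 28)*(16 + C) = 2 - (28 + C*k)*(16 + C) = 2 - (16 + C)*(28 + C*k))
-2890 - Q(-60, Y(6, -5)) = -2890 - (-446 - 28*(-60) - 1*(6 - 4*(-5))*(-60)² - 16*(-60)*(6 - 4*(-5))) = -2890 - (-446 + 1680 - 1*(6 + 20)*3600 - 16*(-60)*(6 + 20)) = -2890 - (-446 + 1680 - 1*26*3600 - 16*(-60)*26) = -2890 - (-446 + 1680 - 93600 + 24960) = -2890 - 1*(-67406) = -2890 + 67406 = 64516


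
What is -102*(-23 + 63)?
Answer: -4080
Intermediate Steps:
-102*(-23 + 63) = -102*40 = -4080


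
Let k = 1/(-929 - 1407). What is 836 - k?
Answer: 1952897/2336 ≈ 836.00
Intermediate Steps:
k = -1/2336 (k = 1/(-2336) = -1/2336 ≈ -0.00042808)
836 - k = 836 - 1*(-1/2336) = 836 + 1/2336 = 1952897/2336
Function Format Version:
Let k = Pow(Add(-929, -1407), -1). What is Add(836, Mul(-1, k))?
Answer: Rational(1952897, 2336) ≈ 836.00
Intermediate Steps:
k = Rational(-1, 2336) (k = Pow(-2336, -1) = Rational(-1, 2336) ≈ -0.00042808)
Add(836, Mul(-1, k)) = Add(836, Mul(-1, Rational(-1, 2336))) = Add(836, Rational(1, 2336)) = Rational(1952897, 2336)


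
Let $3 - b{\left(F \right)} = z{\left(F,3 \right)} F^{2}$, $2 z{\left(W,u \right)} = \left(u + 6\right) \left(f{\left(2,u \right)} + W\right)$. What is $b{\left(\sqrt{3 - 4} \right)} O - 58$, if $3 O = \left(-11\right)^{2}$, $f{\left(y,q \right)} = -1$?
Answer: $- \frac{237}{2} + \frac{363 i}{2} \approx -118.5 + 181.5 i$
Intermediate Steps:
$z{\left(W,u \right)} = \frac{\left(-1 + W\right) \left(6 + u\right)}{2}$ ($z{\left(W,u \right)} = \frac{\left(u + 6\right) \left(-1 + W\right)}{2} = \frac{\left(6 + u\right) \left(-1 + W\right)}{2} = \frac{\left(-1 + W\right) \left(6 + u\right)}{2}$)
$b{\left(F \right)} = 3 - F^{2} \left(- \frac{9}{2} + \frac{9 F}{2}\right)$ ($b{\left(F \right)} = 3 - \left(-3 + 3 F - \frac{3}{2} + \frac{1}{2} F 3\right) F^{2} = 3 - \left(-3 + 3 F - \frac{3}{2} + \frac{3 F}{2}\right) F^{2} = 3 - \left(- \frac{9}{2} + \frac{9 F}{2}\right) F^{2} = 3 - F^{2} \left(- \frac{9}{2} + \frac{9 F}{2}\right)$)
$O = \frac{121}{3}$ ($O = \frac{\left(-11\right)^{2}}{3} = \frac{1}{3} \cdot 121 = \frac{121}{3} \approx 40.333$)
$b{\left(\sqrt{3 - 4} \right)} O - 58 = \left(3 + \frac{9 \left(\sqrt{3 - 4}\right)^{2} \left(1 - \sqrt{3 - 4}\right)}{2}\right) \frac{121}{3} - 58 = \left(3 + \frac{9 \left(\sqrt{-1}\right)^{2} \left(1 - \sqrt{-1}\right)}{2}\right) \frac{121}{3} - 58 = \left(3 + \frac{9 i^{2} \left(1 - i\right)}{2}\right) \frac{121}{3} - 58 = \left(3 + \frac{9}{2} \left(-1\right) \left(1 - i\right)\right) \frac{121}{3} - 58 = \left(3 - \left(\frac{9}{2} - \frac{9 i}{2}\right)\right) \frac{121}{3} - 58 = \left(- \frac{3}{2} + \frac{9 i}{2}\right) \frac{121}{3} - 58 = \left(- \frac{121}{2} + \frac{363 i}{2}\right) - 58 = - \frac{237}{2} + \frac{363 i}{2}$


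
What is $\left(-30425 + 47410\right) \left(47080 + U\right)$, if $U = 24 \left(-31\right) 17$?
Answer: $584827520$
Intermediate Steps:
$U = -12648$ ($U = \left(-744\right) 17 = -12648$)
$\left(-30425 + 47410\right) \left(47080 + U\right) = \left(-30425 + 47410\right) \left(47080 - 12648\right) = 16985 \cdot 34432 = 584827520$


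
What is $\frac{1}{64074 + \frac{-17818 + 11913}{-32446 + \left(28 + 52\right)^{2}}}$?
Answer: $\frac{26046}{1668877309} \approx 1.5607 \cdot 10^{-5}$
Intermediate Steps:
$\frac{1}{64074 + \frac{-17818 + 11913}{-32446 + \left(28 + 52\right)^{2}}} = \frac{1}{64074 - \frac{5905}{-32446 + 80^{2}}} = \frac{1}{64074 - \frac{5905}{-32446 + 6400}} = \frac{1}{64074 - \frac{5905}{-26046}} = \frac{1}{64074 - - \frac{5905}{26046}} = \frac{1}{64074 + \frac{5905}{26046}} = \frac{1}{\frac{1668877309}{26046}} = \frac{26046}{1668877309}$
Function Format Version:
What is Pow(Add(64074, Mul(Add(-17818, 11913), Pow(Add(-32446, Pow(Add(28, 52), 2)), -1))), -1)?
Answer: Rational(26046, 1668877309) ≈ 1.5607e-5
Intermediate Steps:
Pow(Add(64074, Mul(Add(-17818, 11913), Pow(Add(-32446, Pow(Add(28, 52), 2)), -1))), -1) = Pow(Add(64074, Mul(-5905, Pow(Add(-32446, Pow(80, 2)), -1))), -1) = Pow(Add(64074, Mul(-5905, Pow(Add(-32446, 6400), -1))), -1) = Pow(Add(64074, Mul(-5905, Pow(-26046, -1))), -1) = Pow(Add(64074, Mul(-5905, Rational(-1, 26046))), -1) = Pow(Add(64074, Rational(5905, 26046)), -1) = Pow(Rational(1668877309, 26046), -1) = Rational(26046, 1668877309)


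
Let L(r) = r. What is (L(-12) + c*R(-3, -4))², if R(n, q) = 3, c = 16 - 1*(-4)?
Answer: 2304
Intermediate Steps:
c = 20 (c = 16 + 4 = 20)
(L(-12) + c*R(-3, -4))² = (-12 + 20*3)² = (-12 + 60)² = 48² = 2304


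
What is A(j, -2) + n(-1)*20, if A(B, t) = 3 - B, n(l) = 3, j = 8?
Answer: 55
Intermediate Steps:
A(j, -2) + n(-1)*20 = (3 - 1*8) + 3*20 = (3 - 8) + 60 = -5 + 60 = 55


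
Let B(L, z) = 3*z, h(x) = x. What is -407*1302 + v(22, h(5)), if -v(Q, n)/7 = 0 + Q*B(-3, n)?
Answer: -532224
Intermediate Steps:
v(Q, n) = -21*Q*n (v(Q, n) = -7*(0 + Q*(3*n)) = -7*(0 + 3*Q*n) = -21*Q*n)
-407*1302 + v(22, h(5)) = -407*1302 - 21*22*5 = -529914 - 2310 = -532224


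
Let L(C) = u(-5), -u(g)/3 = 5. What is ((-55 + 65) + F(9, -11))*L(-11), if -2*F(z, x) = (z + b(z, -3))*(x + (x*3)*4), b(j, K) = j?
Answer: -19455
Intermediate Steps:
u(g) = -15 (u(g) = -3*5 = -15)
L(C) = -15
F(z, x) = -13*x*z (F(z, x) = -(z + z)*(x + (x*3)*4)/2 = -2*z*(x + (3*x)*4)/2 = -2*z*(x + 12*x)/2 = -2*z*13*x/2 = -13*x*z)
((-55 + 65) + F(9, -11))*L(-11) = ((-55 + 65) - 13*(-11)*9)*(-15) = (10 + 1287)*(-15) = 1297*(-15) = -19455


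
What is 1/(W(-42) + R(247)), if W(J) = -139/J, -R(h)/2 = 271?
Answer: -42/22625 ≈ -0.0018564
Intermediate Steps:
R(h) = -542 (R(h) = -2*271 = -542)
1/(W(-42) + R(247)) = 1/(-139/(-42) - 542) = 1/(-139*(-1/42) - 542) = 1/(139/42 - 542) = 1/(-22625/42) = -42/22625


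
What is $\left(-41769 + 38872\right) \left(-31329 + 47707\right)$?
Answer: $-47447066$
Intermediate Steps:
$\left(-41769 + 38872\right) \left(-31329 + 47707\right) = \left(-2897\right) 16378 = -47447066$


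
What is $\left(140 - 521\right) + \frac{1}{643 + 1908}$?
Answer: $- \frac{971930}{2551} \approx -381.0$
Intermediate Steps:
$\left(140 - 521\right) + \frac{1}{643 + 1908} = -381 + \frac{1}{2551} = - \frac{971930}{2551}$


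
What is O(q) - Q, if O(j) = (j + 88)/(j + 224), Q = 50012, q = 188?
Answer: -5151167/103 ≈ -50011.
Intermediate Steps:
O(j) = (88 + j)/(224 + j)
O(q) - Q = (88 + 188)/(224 + 188) - 1*50012 = 276/412 - 50012 = (1/412)*276 - 50012 = 69/103 - 50012 = -5151167/103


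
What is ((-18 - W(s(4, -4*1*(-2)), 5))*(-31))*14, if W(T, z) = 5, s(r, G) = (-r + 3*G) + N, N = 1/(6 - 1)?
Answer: 9982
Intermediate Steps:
N = ⅕ (N = 1/5 = ⅕ ≈ 0.20000)
s(r, G) = ⅕ - r + 3*G (s(r, G) = (-r + 3*G) + ⅕ = ⅕ - r + 3*G)
((-18 - W(s(4, -4*1*(-2)), 5))*(-31))*14 = ((-18 - 1*5)*(-31))*14 = ((-18 - 5)*(-31))*14 = -23*(-31)*14 = 713*14 = 9982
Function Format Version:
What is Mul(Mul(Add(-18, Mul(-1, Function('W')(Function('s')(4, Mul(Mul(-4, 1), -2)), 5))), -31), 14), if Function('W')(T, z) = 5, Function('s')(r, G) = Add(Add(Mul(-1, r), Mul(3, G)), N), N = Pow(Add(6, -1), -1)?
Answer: 9982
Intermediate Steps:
N = Rational(1, 5) (N = Pow(5, -1) = Rational(1, 5) ≈ 0.20000)
Function('s')(r, G) = Add(Rational(1, 5), Mul(-1, r), Mul(3, G)) (Function('s')(r, G) = Add(Add(Mul(-1, r), Mul(3, G)), Rational(1, 5)) = Add(Rational(1, 5), Mul(-1, r), Mul(3, G)))
Mul(Mul(Add(-18, Mul(-1, Function('W')(Function('s')(4, Mul(Mul(-4, 1), -2)), 5))), -31), 14) = Mul(Mul(Add(-18, Mul(-1, 5)), -31), 14) = Mul(Mul(Add(-18, -5), -31), 14) = Mul(Mul(-23, -31), 14) = Mul(713, 14) = 9982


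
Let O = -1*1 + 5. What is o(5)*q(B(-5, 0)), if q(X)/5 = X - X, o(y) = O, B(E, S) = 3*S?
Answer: 0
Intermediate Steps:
O = 4 (O = -1 + 5 = 4)
o(y) = 4
q(X) = 0 (q(X) = 5*(X - X) = 5*0 = 0)
o(5)*q(B(-5, 0)) = 4*0 = 0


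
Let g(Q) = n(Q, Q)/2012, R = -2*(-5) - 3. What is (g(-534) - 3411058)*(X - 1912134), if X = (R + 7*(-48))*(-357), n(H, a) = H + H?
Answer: 3079246253376321/503 ≈ 6.1218e+12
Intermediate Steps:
R = 7 (R = 10 - 3 = 7)
n(H, a) = 2*H
X = 117453 (X = (7 + 7*(-48))*(-357) = (7 - 336)*(-357) = -329*(-357) = 117453)
g(Q) = Q/1006 (g(Q) = (2*Q)/2012 = (2*Q)*(1/2012) = Q/1006)
(g(-534) - 3411058)*(X - 1912134) = ((1/1006)*(-534) - 3411058)*(117453 - 1912134) = (-267/503 - 3411058)*(-1794681) = -1715762441/503*(-1794681) = 3079246253376321/503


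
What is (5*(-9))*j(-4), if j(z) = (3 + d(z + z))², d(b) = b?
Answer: -1125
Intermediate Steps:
j(z) = (3 + 2*z)² (j(z) = (3 + (z + z))² = (3 + 2*z)²)
(5*(-9))*j(-4) = (5*(-9))*(3 + 2*(-4))² = -45*(3 - 8)² = -45*(-5)² = -45*25 = -1125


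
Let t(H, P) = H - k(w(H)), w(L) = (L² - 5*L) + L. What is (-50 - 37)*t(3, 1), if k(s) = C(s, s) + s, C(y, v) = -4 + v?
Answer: -1131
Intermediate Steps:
w(L) = L² - 4*L
k(s) = -4 + 2*s (k(s) = (-4 + s) + s = -4 + 2*s)
t(H, P) = 4 + H - 2*H*(-4 + H) (t(H, P) = H - (-4 + 2*(H*(-4 + H))) = H - (-4 + 2*H*(-4 + H)) = H + (4 - 2*H*(-4 + H)) = 4 + H - 2*H*(-4 + H))
(-50 - 37)*t(3, 1) = (-50 - 37)*(4 + 3 - 2*3*(-4 + 3)) = -87*(4 + 3 - 2*3*(-1)) = -87*(4 + 3 + 6) = -87*13 = -1131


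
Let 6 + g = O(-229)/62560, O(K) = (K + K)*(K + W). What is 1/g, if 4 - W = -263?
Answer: -15640/98191 ≈ -0.15928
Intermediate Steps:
W = 267 (W = 4 - 1*(-263) = 4 + 263 = 267)
O(K) = 2*K*(267 + K) (O(K) = (K + K)*(K + 267) = (2*K)*(267 + K) = 2*K*(267 + K))
g = -98191/15640 (g = -6 + (2*(-229)*(267 - 229))/62560 = -6 + (2*(-229)*38)*(1/62560) = -6 - 17404*1/62560 = -6 - 4351/15640 = -98191/15640 ≈ -6.2782)
1/g = 1/(-98191/15640) = -15640/98191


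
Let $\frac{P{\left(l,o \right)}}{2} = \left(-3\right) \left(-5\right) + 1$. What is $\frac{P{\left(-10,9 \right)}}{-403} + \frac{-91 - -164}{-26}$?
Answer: $- \frac{179}{62} \approx -2.8871$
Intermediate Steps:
$P{\left(l,o \right)} = 32$ ($P{\left(l,o \right)} = 2 \left(\left(-3\right) \left(-5\right) + 1\right) = 2 \left(15 + 1\right) = 2 \cdot 16 = 32$)
$\frac{P{\left(-10,9 \right)}}{-403} + \frac{-91 - -164}{-26} = \frac{32}{-403} + \frac{-91 - -164}{-26} = 32 \left(- \frac{1}{403}\right) + \left(-91 + 164\right) \left(- \frac{1}{26}\right) = - \frac{32}{403} + 73 \left(- \frac{1}{26}\right) = - \frac{32}{403} - \frac{73}{26} = - \frac{179}{62}$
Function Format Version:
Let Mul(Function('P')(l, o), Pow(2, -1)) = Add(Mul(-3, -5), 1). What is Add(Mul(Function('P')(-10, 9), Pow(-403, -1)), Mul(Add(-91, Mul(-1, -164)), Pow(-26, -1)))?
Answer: Rational(-179, 62) ≈ -2.8871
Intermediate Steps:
Function('P')(l, o) = 32 (Function('P')(l, o) = Mul(2, Add(Mul(-3, -5), 1)) = Mul(2, Add(15, 1)) = Mul(2, 16) = 32)
Add(Mul(Function('P')(-10, 9), Pow(-403, -1)), Mul(Add(-91, Mul(-1, -164)), Pow(-26, -1))) = Add(Mul(32, Pow(-403, -1)), Mul(Add(-91, Mul(-1, -164)), Pow(-26, -1))) = Add(Mul(32, Rational(-1, 403)), Mul(Add(-91, 164), Rational(-1, 26))) = Add(Rational(-32, 403), Mul(73, Rational(-1, 26))) = Add(Rational(-32, 403), Rational(-73, 26)) = Rational(-179, 62)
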